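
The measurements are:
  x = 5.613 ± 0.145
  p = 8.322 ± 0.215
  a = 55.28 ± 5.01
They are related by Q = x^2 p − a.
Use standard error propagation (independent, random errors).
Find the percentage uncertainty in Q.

Let w = x^2·p = 262.2. δw/w = √((2·δx/x)² + (1·δp/p)²) = √(0.00267 + 0.000667) = 0.0578, so δw = 15.1.
Q = w − a: δQ = √(δw² + δa²) = √(229 + 25.1) = 16.0
Q = 206.9, so δQ/Q = 16.0/206.9 = 0.0771.

7.71%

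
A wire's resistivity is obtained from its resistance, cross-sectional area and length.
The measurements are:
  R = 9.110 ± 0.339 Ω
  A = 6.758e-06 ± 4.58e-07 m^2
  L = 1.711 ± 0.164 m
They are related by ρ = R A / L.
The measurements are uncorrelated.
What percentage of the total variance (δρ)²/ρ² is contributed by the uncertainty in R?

9.13%

(δρ/ρ)² = (1·δR/R)² + (1·δA/A)² + (-1·δL/L)²
  R term: (1×0.0372)² = 0.00138
  A term: (1×0.0678)² = 0.00459
  L term: (-1×0.0959)² = 0.00919
Total = 0.0152. Share from R = 0.00138/0.0152 = 0.0913.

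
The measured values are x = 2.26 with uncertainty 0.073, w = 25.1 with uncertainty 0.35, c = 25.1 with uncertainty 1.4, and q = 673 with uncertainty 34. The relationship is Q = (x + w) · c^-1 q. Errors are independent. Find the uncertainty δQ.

56.0

Let u = x + w = 27.4. δu = √(δx² + δw²) = √(0.00533 + 0.122) = 0.358, so δu/u = 0.0131.
Q is then a monomial in u, c, q:
δQ/Q = √((δu/u)² + (-1·δc/c)² + (1·δq/q)²) = √(0.000171 + 0.00311 + 0.00255) = 0.0764
Q = 734, so δQ = 0.0764 × 734 = 56.0.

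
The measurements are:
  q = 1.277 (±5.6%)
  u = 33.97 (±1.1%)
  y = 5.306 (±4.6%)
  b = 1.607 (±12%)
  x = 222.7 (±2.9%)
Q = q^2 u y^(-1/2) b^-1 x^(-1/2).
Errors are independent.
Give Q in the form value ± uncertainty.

1.003 ± 0.167

Relative error in a monomial: (δQ/Q)² = Σ (nᵢ · δxᵢ/xᵢ)².
  (2·δq/q)² = (2×0.0560)² = 0.0125;  (1·δu/u)² = (1×0.0110)² = 0.000121;  (−½·δy/y)² = (-0.5×0.0460)² = 0.000529;  (-1·δb/b)² = (-1×0.120)² = 0.0144;  (−½·δx/x)² = (-0.5×0.0290)² = 0.000210
δQ/Q = √(0.0278) = 0.167
Q = 1.003, so δQ = 0.167 × 1.003 = 0.167.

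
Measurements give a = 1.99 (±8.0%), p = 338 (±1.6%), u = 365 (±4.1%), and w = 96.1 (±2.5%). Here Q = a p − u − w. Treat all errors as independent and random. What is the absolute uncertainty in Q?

Let h = a·p = 673. δh/h = √((1·δa/a)² + (1·δp/p)²) = √(0.00640 + 0.000256) = 0.0816, so δh = 54.9.
Q = h − u − w: δQ = √(δh² + δu² + δw²) = √(3010 + 224 + 5.77) = 56.9

56.9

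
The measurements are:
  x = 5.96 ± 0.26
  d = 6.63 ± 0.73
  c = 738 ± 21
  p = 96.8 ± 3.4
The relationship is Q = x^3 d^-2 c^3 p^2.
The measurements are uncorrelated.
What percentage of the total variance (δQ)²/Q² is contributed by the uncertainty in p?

(δQ/Q)² = (3·δx/x)² + (-2·δd/d)² + (3·δc/c)² + (2·δp/p)²
  x term: (3×0.0436)² = 0.0171
  d term: (-2×0.110)² = 0.0485
  c term: (3×0.0285)² = 0.00729
  p term: (2×0.0351)² = 0.00493
Total = 0.0778. Share from p = 0.00493/0.0778 = 0.0634.

6.34%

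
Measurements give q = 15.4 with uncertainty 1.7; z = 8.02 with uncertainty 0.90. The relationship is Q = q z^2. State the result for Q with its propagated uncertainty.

Each factor contributes (exponent × relative error)² to (δQ/Q)²:
  (1·δq/q)² = (1×0.110)² = 0.0122;  (2·δz/z)² = (2×0.112)² = 0.0504
δQ/Q = √(0.0626) = 0.250
Q = 991, so δQ = 0.250 × 991 = 248.

991 ± 248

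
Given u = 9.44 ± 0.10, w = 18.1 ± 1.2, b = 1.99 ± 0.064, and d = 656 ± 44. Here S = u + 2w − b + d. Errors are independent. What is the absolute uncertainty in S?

44.1

S is a linear combination, so absolute uncertainties add in quadrature:
  (δu)² = 0.0100;  (2·δw)² = 5.76;  (δb)² = 0.00410;  (δd)² = 1940
δS = √(1940) = 44.1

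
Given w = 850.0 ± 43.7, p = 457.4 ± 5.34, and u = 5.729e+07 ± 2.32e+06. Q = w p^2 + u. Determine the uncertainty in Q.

Let h = w·p^2 = 1.778e+08. δh/h = √((1·δw/w)² + (2·δp/p)²) = √(0.00264 + 0.000545) = 0.0565, so δh = 1e+07.
Q = h + u: δQ = √(δh² + δu²) = √(1.01e+14 + 5.38e+12) = 1.03e+07

1.03e+07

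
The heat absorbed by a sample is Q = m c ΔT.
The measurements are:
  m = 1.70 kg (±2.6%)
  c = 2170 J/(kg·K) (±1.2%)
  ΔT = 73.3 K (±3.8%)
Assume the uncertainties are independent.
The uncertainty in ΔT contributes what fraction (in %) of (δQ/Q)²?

(δQ/Q)² = (1·δm/m)² + (1·δc/c)² + (1·δΔT/ΔT)²
  m term: (1×0.0260)² = 0.000676
  c term: (1×0.0120)² = 0.000144
  ΔT term: (1×0.0380)² = 0.00144
Total = 0.00226. Share from ΔT = 0.00144/0.00226 = 0.638.

63.8%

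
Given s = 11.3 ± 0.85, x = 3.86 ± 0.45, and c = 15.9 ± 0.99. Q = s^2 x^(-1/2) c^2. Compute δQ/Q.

0.204

Each factor contributes (exponent × relative error)² to (δQ/Q)²:
  (2·δs/s)² = (2×0.0752)² = 0.0226;  (−½·δx/x)² = (-0.5×0.117)² = 0.00340;  (2·δc/c)² = (2×0.0623)² = 0.0155
δQ/Q = √(0.0415) = 0.204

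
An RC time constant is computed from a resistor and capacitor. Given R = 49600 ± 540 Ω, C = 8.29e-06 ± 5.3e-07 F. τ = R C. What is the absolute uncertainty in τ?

For a monomial τ ∝ R, C, fractional errors add in quadrature:
  (1·δR/R)² = (1×0.0109)² = 0.000119;  (1·δC/C)² = (1×0.0639)² = 0.00409
δτ/τ = √(0.00421) = 0.0649
τ = 0.411 s, so δτ = 0.0649 × 0.411 = 0.0267 s.

0.0267 s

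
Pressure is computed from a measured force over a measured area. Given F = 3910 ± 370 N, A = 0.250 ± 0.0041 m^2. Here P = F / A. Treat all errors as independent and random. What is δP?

1500 Pa

P is a product of powers, so relative uncertainties combine in quadrature:
  (1·δF/F)² = (1×0.0946)² = 0.00895;  (-1·δA/A)² = (-1×0.0164)² = 0.000269
δP/P = √(0.00922) = 0.0960
P = 15600 Pa, so δP = 0.0960 × 15600 = 1500 Pa.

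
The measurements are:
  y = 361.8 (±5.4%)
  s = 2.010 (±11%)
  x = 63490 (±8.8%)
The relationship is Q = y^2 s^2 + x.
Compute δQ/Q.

0.219

Let p = y^2·s^2 = 528800. δp/p = √((2·δy/y)² + (2·δs/s)²) = √(0.0117 + 0.0484) = 0.245, so δp = 1.3e+05.
Q = p + x: δQ = √(δp² + δx²) = √(1.68e+10 + 3.12e+07) = 1.3e+05
Q = 592300, so δQ/Q = 1.3e+05/592300 = 0.219.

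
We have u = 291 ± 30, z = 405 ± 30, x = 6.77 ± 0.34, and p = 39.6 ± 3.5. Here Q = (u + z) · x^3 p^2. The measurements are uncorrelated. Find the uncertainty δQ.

Let w = u + z = 696. δw = √(δu² + δz²) = √(900 + 900) = 42.4, so δw/w = 0.0610.
Q is then a monomial in w, x, p:
δQ/Q = √((δw/w)² + (3·δx/x)² + (2·δp/p)²) = √(0.00372 + 0.0227 + 0.0312) = 0.240
Q = 3.39e+08, so δQ = 0.240 × 3.39e+08 = 8.13e+07.

8.13e+07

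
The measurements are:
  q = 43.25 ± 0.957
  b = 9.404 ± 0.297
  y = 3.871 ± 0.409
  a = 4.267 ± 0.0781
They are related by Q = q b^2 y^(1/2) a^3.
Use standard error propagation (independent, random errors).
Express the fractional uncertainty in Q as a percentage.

Since Q is a product/quotient, work with relative uncertainties:
  (1·δq/q)² = (1×0.0221)² = 0.000490;  (2·δb/b)² = (2×0.0316)² = 0.00399;  (½·δy/y)² = (0.5×0.106)² = 0.00279;  (3·δa/a)² = (3×0.0183)² = 0.00302
δQ/Q = √(0.0103) = 0.101

10.1%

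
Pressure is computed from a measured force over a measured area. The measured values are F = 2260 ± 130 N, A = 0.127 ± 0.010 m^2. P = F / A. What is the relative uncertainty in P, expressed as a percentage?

Each factor contributes (exponent × relative error)² to (δP/P)²:
  (1·δF/F)² = (1×0.0575)² = 0.00331;  (-1·δA/A)² = (-1×0.0787)² = 0.00620
δP/P = √(0.00951) = 0.0975

9.75%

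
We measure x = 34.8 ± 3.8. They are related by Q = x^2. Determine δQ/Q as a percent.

Products/powers → add relative errors in quadrature, weighted by exponent:
  (2·δx/x)² = (2×0.109)² = 0.0477
δQ/Q = √(0.0477) = 0.218

21.8%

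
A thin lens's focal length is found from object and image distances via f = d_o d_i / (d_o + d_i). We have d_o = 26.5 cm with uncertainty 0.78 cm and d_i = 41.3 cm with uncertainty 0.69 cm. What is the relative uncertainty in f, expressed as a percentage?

1.91%

∂f/∂d_o = (d_i/(d_o+d_i))² = 0.371;  ∂f/∂d_i = (d_o/(d_o+d_i))² = 0.153
δf = √((∂f/∂d_o · δd_o)² + (∂f/∂d_i · δd_i)²) = √(0.0838 + 0.0111) = 0.308 cm
f = 16.1 cm, so δf/f = 0.308/16.1 = 0.0191.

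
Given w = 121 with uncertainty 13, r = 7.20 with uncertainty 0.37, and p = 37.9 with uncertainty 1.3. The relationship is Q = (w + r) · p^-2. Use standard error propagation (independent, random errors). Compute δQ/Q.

0.122

Let u = w + r = 128. δu = √(δw² + δr²) = √(169 + 0.137) = 13.0, so δu/u = 0.101.
Q is then a monomial in u, p:
δQ/Q = √((δu/u)² + (-2·δp/p)²) = √(0.0103 + 0.00471) = 0.122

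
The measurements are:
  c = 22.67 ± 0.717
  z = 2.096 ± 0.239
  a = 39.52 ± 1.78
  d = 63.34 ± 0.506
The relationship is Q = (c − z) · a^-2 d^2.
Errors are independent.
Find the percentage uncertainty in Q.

9.86%

Let u = c − z = 20.57. δu = √(δc² + δz²) = √(0.514 + 0.0571) = 0.756, so δu/u = 0.0367.
Q is then a monomial in u, a, d:
δQ/Q = √((δu/u)² + (-2·δa/a)² + (2·δd/d)²) = √(0.00135 + 0.00811 + 0.000255) = 0.0986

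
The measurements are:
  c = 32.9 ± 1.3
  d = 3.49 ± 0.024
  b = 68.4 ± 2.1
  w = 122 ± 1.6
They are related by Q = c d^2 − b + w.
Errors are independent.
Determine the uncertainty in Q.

Let p = c·d^2 = 401. δp/p = √((1·δc/c)² + (2·δd/d)²) = √(0.00156 + 0.000189) = 0.0418, so δp = 16.8.
Q = p − b + w: δQ = √(δp² + δb² + δw²) = √(281 + 4.41 + 2.56) = 17.0

17.0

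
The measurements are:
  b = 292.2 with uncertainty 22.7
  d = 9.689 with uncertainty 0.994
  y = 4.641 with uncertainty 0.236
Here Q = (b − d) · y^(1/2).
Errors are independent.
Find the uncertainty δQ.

Let u = b − d = 282.5. δu = √(δb² + δd²) = √(515 + 0.988) = 22.7, so δu/u = 0.0804.
Q is then a monomial in u, y:
δQ/Q = √((δu/u)² + (½·δy/y)²) = √(0.00647 + 0.000646) = 0.0844
Q = 608.6, so δQ = 0.0844 × 608.6 = 51.3.

51.3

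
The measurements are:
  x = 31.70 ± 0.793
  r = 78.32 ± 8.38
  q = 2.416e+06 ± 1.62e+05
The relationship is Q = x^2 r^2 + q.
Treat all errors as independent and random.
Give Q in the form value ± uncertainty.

Let p = x^2·r^2 = 6.164e+06. δp/p = √((2·δx/x)² + (2·δr/r)²) = √(0.00250 + 0.0458) = 0.220, so δp = 1.35e+06.
Q = p + q: δQ = √(δp² + δq²) = √(1.84e+12 + 2.62e+10) = 1.36e+06
Q = 8.58e+06.

(8.580 ± 1.36) × 10^6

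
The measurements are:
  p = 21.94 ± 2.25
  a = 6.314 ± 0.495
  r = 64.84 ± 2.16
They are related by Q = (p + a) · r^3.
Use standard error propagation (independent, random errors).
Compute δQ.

Let u = p + a = 28.25. δu = √(δp² + δa²) = √(5.06 + 0.245) = 2.30, so δu/u = 0.0815.
Q is then a monomial in u, r:
δQ/Q = √((δu/u)² + (3·δr/r)²) = √(0.00665 + 0.00999) = 0.129
Q = 7.702e+06, so δQ = 0.129 × 7.702e+06 = 9.93e+05.

9.93e+05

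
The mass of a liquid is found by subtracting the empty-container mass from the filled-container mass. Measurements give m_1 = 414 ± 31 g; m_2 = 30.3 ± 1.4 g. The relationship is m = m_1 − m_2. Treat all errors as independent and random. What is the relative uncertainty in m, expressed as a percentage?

Absolute uncertainties add in quadrature for a linear combination:
  (δm_1)² = 961;  (δm_2)² = 1.96
δm = √(963) = 31.0 g
m = 384 g, so δm/m = 31.0/384 = 0.0809.

8.09%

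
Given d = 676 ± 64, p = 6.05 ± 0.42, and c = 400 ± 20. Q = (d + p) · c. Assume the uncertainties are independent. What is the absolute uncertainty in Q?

29000

Let u = d + p = 682. δu = √(δd² + δp²) = √(4100 + 0.176) = 64.0, so δu/u = 0.0938.
Q is then a monomial in u, c:
δQ/Q = √((δu/u)² + (1·δc/c)²) = √(0.00881 + 0.00250) = 0.106
Q = 2.73e+05, so δQ = 0.106 × 2.73e+05 = 29000.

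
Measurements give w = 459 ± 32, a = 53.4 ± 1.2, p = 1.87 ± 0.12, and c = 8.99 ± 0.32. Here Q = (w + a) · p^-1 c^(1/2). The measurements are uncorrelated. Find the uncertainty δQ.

75.0

Let u = w + a = 512. δu = √(δw² + δa²) = √(1020 + 1.44) = 32.0, so δu/u = 0.0625.
Q is then a monomial in u, p, c:
δQ/Q = √((δu/u)² + (-1·δp/p)² + (½·δc/c)²) = √(0.00391 + 0.00412 + 0.000317) = 0.0913
Q = 822, so δQ = 0.0913 × 822 = 75.0.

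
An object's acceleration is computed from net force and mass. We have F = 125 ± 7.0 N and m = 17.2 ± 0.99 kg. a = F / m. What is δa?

Since a is a product/quotient, work with relative uncertainties:
  (1·δF/F)² = (1×0.0560)² = 0.00314;  (-1·δm/m)² = (-1×0.0576)² = 0.00331
δa/a = √(0.00645) = 0.0803
a = 7.27 m/s^2, so δa = 0.0803 × 7.27 = 0.584 m/s^2.

0.584 m/s^2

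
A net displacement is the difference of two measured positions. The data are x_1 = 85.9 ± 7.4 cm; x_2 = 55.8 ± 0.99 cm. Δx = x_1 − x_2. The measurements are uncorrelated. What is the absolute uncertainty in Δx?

7.47 cm

Absolute uncertainties add in quadrature for a linear combination:
  (δx_1)² = 54.8;  (δx_2)² = 0.980
δΔx = √(55.7) = 7.47 cm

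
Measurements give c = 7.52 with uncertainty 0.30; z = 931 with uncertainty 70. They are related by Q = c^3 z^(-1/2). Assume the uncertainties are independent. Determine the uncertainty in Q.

1.75

Since Q is a product/quotient, work with relative uncertainties:
  (3·δc/c)² = (3×0.0399)² = 0.0143;  (−½·δz/z)² = (-0.5×0.0752)² = 0.00141
δQ/Q = √(0.0157) = 0.125
Q = 13.9, so δQ = 0.125 × 13.9 = 1.75.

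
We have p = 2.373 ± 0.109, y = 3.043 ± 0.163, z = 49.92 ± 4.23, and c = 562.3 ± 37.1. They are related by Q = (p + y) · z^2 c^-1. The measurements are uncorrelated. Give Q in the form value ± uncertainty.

Let u = p + y = 5.416. δu = √(δp² + δy²) = √(0.0119 + 0.0266) = 0.196, so δu/u = 0.0362.
Q is then a monomial in u, z, c:
δQ/Q = √((δu/u)² + (2·δz/z)² + (-1·δc/c)²) = √(0.00131 + 0.0287 + 0.00435) = 0.185
Q = 24.00, so δQ = 0.185 × 24.00 = 4.45.

24.00 ± 4.45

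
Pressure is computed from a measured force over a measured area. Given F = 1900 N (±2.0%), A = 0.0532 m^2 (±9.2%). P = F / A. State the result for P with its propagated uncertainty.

35700 ± 3360 Pa

For a monomial P ∝ F, A^-1, fractional errors add in quadrature:
  (1·δF/F)² = (1×0.0200)² = 0.000400;  (-1·δA/A)² = (-1×0.0920)² = 0.00846
δP/P = √(0.00886) = 0.0941
P = 35700 Pa, so δP = 0.0941 × 35700 = 3360 Pa.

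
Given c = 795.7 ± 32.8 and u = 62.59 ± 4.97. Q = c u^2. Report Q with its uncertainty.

Since Q is a product/quotient, work with relative uncertainties:
  (1·δc/c)² = (1×0.0412)² = 0.00170;  (2·δu/u)² = (2×0.0794)² = 0.0252
δQ/Q = √(0.0269) = 0.164
Q = 3.117e+06, so δQ = 0.164 × 3.117e+06 = 5.11e+05.

(3.117 ± 0.511) × 10^6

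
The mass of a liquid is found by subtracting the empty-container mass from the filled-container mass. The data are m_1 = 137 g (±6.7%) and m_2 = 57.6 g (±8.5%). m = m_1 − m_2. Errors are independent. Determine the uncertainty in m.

10.4 g

For a sum/difference, combine absolute errors in quadrature:
  (δm_1)² = 84.3;  (δm_2)² = 24.0
δm = √(108) = 10.4 g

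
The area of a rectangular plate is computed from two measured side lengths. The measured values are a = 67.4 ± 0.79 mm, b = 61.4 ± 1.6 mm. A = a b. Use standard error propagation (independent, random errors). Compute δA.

Products/powers → add relative errors in quadrature, weighted by exponent:
  (1·δa/a)² = (1×0.0117)² = 0.000137;  (1·δb/b)² = (1×0.0261)² = 0.000679
δA/A = √(0.000816) = 0.0286
A = 4140 mm^2, so δA = 0.0286 × 4140 = 118 mm^2.

118 mm^2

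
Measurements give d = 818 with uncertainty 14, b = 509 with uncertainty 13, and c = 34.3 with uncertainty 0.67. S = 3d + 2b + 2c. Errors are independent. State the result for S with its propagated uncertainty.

3540 ± 49.4

For a sum/difference, combine absolute errors in quadrature:
  (3·δd)² = 1760;  (2·δb)² = 676;  (2·δc)² = 1.80
δS = √(2440) = 49.4
S = 3540.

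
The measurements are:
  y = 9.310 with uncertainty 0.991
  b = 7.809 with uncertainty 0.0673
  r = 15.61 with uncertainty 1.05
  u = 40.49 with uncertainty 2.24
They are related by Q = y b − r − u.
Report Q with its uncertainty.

16.60 ± 8.15

Let p = y·b = 72.70. δp/p = √((1·δy/y)² + (1·δb/b)²) = √(0.0113 + 7.43e-05) = 0.107, so δp = 7.76.
Q = p − r − u: δQ = √(δp² + δr² + δu²) = √(60.3 + 1.10 + 5.02) = 8.15
Q = 16.60.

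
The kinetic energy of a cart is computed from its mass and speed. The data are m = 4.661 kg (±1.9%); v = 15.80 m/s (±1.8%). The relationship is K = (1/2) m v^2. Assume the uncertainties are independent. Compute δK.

23.7 J

Since K is a product/quotient, work with relative uncertainties:
  (1·δm/m)² = (1×0.0190)² = 0.000361;  (2·δv/v)² = (2×0.0180)² = 0.00130
δK/K = √(0.00166) = 0.0407
K = 581.8 J, so δK = 0.0407 × 581.8 = 23.7 J.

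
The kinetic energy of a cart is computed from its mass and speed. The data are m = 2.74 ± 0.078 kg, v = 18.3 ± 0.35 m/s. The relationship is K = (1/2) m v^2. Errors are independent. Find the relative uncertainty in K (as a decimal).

0.0477

Relative error in a monomial: (δK/K)² = Σ (nᵢ · δxᵢ/xᵢ)².
  (1·δm/m)² = (1×0.0285)² = 0.000810;  (2·δv/v)² = (2×0.0191)² = 0.00146
δK/K = √(0.00227) = 0.0477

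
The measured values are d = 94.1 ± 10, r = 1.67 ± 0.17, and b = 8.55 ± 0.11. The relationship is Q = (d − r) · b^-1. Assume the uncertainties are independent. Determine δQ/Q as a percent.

Let u = d − r = 92.4. δu = √(δd² + δr²) = √(100 + 0.0289) = 10.0, so δu/u = 0.108.
Q is then a monomial in u, b:
δQ/Q = √((δu/u)² + (-1·δb/b)²) = √(0.0117 + 0.000166) = 0.109

10.9%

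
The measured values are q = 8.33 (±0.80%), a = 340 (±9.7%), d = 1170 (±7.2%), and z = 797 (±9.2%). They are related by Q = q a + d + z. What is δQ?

Let p = q·a = 2830. δp/p = √((1·δq/q)² + (1·δa/a)²) = √(6.4e-05 + 0.00941) = 0.0973, so δp = 276.
Q = p + d + z: δQ = √(δp² + δd² + δz²) = √(76000 + 7100 + 5380) = 297

297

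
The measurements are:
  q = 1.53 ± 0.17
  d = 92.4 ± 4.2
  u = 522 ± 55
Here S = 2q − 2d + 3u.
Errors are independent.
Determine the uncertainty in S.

165

S is a linear combination, so absolute uncertainties add in quadrature:
  (2·δq)² = 0.116;  (2·δd)² = 70.6;  (3·δu)² = 27200
δS = √(27300) = 165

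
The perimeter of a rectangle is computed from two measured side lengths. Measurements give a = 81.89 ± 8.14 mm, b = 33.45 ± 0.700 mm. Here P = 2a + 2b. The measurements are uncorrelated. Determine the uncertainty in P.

16.3 mm

Absolute uncertainties add in quadrature for a linear combination:
  (2·δa)² = 265;  (2·δb)² = 1.96
δP = √(267) = 16.3 mm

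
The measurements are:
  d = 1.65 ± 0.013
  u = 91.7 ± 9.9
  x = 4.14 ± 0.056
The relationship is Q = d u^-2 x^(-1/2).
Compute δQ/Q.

0.216

For a monomial Q ∝ d, u^-2, x^(-1/2), fractional errors add in quadrature:
  (1·δd/d)² = (1×0.00788)² = 6.21e-05;  (-2·δu/u)² = (-2×0.108)² = 0.0466;  (−½·δx/x)² = (-0.5×0.0135)² = 4.57e-05
δQ/Q = √(0.0467) = 0.216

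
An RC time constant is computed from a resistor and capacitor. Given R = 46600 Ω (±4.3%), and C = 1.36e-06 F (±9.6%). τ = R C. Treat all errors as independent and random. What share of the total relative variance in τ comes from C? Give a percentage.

83.3%

(δτ/τ)² = (1·δR/R)² + (1·δC/C)²
  R term: (1×0.0430)² = 0.00185
  C term: (1×0.0960)² = 0.00922
Total = 0.0111. Share from C = 0.00922/0.0111 = 0.833.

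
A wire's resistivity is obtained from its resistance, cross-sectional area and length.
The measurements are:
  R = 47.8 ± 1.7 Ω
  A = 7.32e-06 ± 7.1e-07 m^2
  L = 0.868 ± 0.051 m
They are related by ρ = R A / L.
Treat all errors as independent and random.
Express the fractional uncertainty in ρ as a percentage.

Relative error in a monomial: (δρ/ρ)² = Σ (nᵢ · δxᵢ/xᵢ)².
  (1·δR/R)² = (1×0.0356)² = 0.00126;  (1·δA/A)² = (1×0.0970)² = 0.00941;  (-1·δL/L)² = (-1×0.0588)² = 0.00345
δρ/ρ = √(0.0141) = 0.119

11.9%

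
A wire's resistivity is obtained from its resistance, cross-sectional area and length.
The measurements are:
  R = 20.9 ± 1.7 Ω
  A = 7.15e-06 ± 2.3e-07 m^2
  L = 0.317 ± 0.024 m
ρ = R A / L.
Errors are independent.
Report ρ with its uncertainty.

ρ is a product of powers, so relative uncertainties combine in quadrature:
  (1·δR/R)² = (1×0.0813)² = 0.00662;  (1·δA/A)² = (1×0.0322)² = 0.00103;  (-1·δL/L)² = (-1×0.0757)² = 0.00573
δρ/ρ = √(0.0134) = 0.116
ρ = 0.000471 Ω·m, so δρ = 0.116 × 0.000471 = 5.45e-05 Ω·m.

(4.71 ± 0.545) × 10^-4 Ω·m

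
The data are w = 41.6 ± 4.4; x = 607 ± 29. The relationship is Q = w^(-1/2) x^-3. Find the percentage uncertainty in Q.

Q is a product of powers, so relative uncertainties combine in quadrature:
  (−½·δw/w)² = (-0.5×0.106)² = 0.00280;  (-3·δx/x)² = (-3×0.0478)² = 0.0205
δQ/Q = √(0.0233) = 0.153

15.3%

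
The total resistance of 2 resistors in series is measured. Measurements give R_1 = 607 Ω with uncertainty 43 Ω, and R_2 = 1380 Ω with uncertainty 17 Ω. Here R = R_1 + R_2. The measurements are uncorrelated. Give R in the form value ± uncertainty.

R is a linear combination, so absolute uncertainties add in quadrature:
  (δR_1)² = 1850;  (δR_2)² = 289
δR = √(2140) = 46.2 Ω
R = 1990 Ω.

1990 ± 46.2 Ω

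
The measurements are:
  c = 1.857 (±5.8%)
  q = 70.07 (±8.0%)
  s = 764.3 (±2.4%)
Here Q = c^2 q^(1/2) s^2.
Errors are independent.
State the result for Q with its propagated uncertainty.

(1.686 ± 0.222) × 10^7

Q is a product of powers, so relative uncertainties combine in quadrature:
  (2·δc/c)² = (2×0.0580)² = 0.0135;  (½·δq/q)² = (0.5×0.0800)² = 0.00160;  (2·δs/s)² = (2×0.0240)² = 0.00230
δQ/Q = √(0.0174) = 0.132
Q = 1.686e+07, so δQ = 0.132 × 1.686e+07 = 2.22e+06.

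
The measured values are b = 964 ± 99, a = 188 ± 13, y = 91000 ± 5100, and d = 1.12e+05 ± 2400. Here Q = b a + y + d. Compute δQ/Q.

0.0602

Let p = b·a = 1.81e+05. δp/p = √((1·δb/b)² + (1·δa/a)²) = √(0.0105 + 0.00478) = 0.124, so δp = 22400.
Q = p + y + d: δQ = √(δp² + δy² + δd²) = √(5.03e+08 + 2.6e+07 + 5.76e+06) = 23100
Q = 3.84e+05, so δQ/Q = 23100/3.84e+05 = 0.0602.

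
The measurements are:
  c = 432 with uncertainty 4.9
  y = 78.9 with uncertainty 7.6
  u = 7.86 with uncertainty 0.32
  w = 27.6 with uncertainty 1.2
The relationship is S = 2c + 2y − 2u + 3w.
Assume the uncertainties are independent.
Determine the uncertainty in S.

18.5

For a sum/difference, combine absolute errors in quadrature:
  (2·δc)² = 96.0;  (2·δy)² = 231;  (2·δu)² = 0.410;  (3·δw)² = 13.0
δS = √(340) = 18.5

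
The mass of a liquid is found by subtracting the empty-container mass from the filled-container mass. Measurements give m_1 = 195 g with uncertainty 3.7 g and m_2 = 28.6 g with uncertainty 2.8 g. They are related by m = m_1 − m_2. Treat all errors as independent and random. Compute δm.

Absolute uncertainties add in quadrature for a linear combination:
  (δm_1)² = 13.7;  (δm_2)² = 7.84
δm = √(21.5) = 4.64 g

4.64 g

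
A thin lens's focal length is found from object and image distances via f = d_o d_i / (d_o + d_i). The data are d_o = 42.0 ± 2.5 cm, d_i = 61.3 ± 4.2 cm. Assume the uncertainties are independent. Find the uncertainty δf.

∂f/∂d_o = (d_i/(d_o+d_i))² = 0.352;  ∂f/∂d_i = (d_o/(d_o+d_i))² = 0.165
δf = √((∂f/∂d_o · δd_o)² + (∂f/∂d_i · δd_i)²) = √(0.775 + 0.482) = 1.12 cm

1.12 cm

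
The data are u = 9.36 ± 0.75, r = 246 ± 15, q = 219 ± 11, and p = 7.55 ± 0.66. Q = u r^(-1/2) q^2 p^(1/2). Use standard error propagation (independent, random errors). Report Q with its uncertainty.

78600 ± 10900

For a monomial Q ∝ u, r^(-1/2), q^2, p^(1/2), fractional errors add in quadrature:
  (1·δu/u)² = (1×0.0801)² = 0.00642;  (−½·δr/r)² = (-0.5×0.0610)² = 0.000930;  (2·δq/q)² = (2×0.0502)² = 0.0101;  (½·δp/p)² = (0.5×0.0874)² = 0.00191
δQ/Q = √(0.0194) = 0.139
Q = 78600, so δQ = 0.139 × 78600 = 10900.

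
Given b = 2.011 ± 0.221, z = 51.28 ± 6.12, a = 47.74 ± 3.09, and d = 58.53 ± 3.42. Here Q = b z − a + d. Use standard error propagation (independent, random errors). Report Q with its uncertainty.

113.9 ± 17.4

Let p = b·z = 103.1. δp/p = √((1·δb/b)² + (1·δz/z)²) = √(0.0121 + 0.0142) = 0.162, so δp = 16.7.
Q = p − a + d: δQ = √(δp² + δa² + δd²) = √(280 + 9.55 + 11.7) = 17.4
Q = 113.9.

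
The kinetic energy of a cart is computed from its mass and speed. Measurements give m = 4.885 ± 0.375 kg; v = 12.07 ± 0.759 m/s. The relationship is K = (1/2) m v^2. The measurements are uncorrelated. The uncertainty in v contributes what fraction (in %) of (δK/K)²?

(δK/K)² = (1·δm/m)² + (2·δv/v)²
  m term: (1×0.0768)² = 0.00589
  v term: (2×0.0629)² = 0.0158
Total = 0.0217. Share from v = 0.0158/0.0217 = 0.729.

72.9%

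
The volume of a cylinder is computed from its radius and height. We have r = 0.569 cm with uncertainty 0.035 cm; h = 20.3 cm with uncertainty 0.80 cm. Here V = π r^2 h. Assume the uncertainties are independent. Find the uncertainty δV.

Relative error in a monomial: (δV/V)² = Σ (nᵢ · δxᵢ/xᵢ)².
  (2·δr/r)² = (2×0.0615)² = 0.0151;  (1·δh/h)² = (1×0.0394)² = 0.00155
δV/V = √(0.0167) = 0.129
V = 20.6 cm^3, so δV = 0.129 × 20.6 = 2.67 cm^3.

2.67 cm^3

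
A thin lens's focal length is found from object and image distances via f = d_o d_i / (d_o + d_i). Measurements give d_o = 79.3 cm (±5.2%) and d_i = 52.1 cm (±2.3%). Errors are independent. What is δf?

∂f/∂d_o = (d_i/(d_o+d_i))² = 0.157;  ∂f/∂d_i = (d_o/(d_o+d_i))² = 0.364
δf = √((∂f/∂d_o · δd_o)² + (∂f/∂d_i · δd_i)²) = √(0.420 + 0.190) = 0.781 cm

0.781 cm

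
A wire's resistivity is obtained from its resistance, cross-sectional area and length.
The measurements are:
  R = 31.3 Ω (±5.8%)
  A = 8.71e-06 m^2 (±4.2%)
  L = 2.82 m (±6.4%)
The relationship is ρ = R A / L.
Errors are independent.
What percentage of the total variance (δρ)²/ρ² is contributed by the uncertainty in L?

(δρ/ρ)² = (1·δR/R)² + (1·δA/A)² + (-1·δL/L)²
  R term: (1×0.0580)² = 0.00336
  A term: (1×0.0420)² = 0.00176
  L term: (-1×0.0640)² = 0.00410
Total = 0.00922. Share from L = 0.00410/0.00922 = 0.444.

44.4%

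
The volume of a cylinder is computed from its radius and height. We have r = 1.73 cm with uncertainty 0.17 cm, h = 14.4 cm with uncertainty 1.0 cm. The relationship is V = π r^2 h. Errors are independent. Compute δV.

28.2 cm^3

Since V is a product/quotient, work with relative uncertainties:
  (2·δr/r)² = (2×0.0983)² = 0.0386;  (1·δh/h)² = (1×0.0694)² = 0.00482
δV/V = √(0.0434) = 0.208
V = 135 cm^3, so δV = 0.208 × 135 = 28.2 cm^3.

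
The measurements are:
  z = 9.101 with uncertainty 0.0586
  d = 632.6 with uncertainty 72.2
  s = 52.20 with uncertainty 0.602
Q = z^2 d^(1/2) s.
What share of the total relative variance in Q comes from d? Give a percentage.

(δQ/Q)² = (2·δz/z)² + (½·δd/d)² + (1·δs/s)²
  z term: (2×0.00644)² = 0.000166
  d term: (0.5×0.114)² = 0.00326
  s term: (1×0.0115)² = 0.000133
Total = 0.00356. Share from d = 0.00326/0.00356 = 0.916.

91.6%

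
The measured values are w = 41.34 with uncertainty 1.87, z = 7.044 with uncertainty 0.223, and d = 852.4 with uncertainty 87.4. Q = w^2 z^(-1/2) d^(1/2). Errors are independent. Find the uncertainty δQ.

Since Q is a product/quotient, work with relative uncertainties:
  (2·δw/w)² = (2×0.0452)² = 0.00818;  (−½·δz/z)² = (-0.5×0.0317)² = 0.000251;  (½·δd/d)² = (0.5×0.103)² = 0.00263
δQ/Q = √(0.0111) = 0.105
Q = 18800, so δQ = 0.105 × 18800 = 1980.

1980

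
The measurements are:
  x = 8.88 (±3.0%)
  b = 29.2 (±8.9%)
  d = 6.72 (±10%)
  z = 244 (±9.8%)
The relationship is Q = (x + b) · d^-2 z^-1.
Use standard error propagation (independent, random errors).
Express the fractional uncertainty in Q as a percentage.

Let u = x + b = 38.1. δu = √(δx² + δb²) = √(0.0710 + 6.75) = 2.61, so δu/u = 0.0686.
Q is then a monomial in u, d, z:
δQ/Q = √((δu/u)² + (-2·δd/d)² + (-1·δz/z)²) = √(0.00471 + 0.0400 + 0.00960) = 0.233

23.3%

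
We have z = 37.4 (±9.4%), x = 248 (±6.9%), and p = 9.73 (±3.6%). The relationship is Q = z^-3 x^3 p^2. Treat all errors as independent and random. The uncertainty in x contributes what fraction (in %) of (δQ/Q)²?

(δQ/Q)² = (-3·δz/z)² + (3·δx/x)² + (2·δp/p)²
  z term: (-3×0.0940)² = 0.0795
  x term: (3×0.0690)² = 0.0428
  p term: (2×0.0360)² = 0.00518
Total = 0.128. Share from x = 0.0428/0.128 = 0.336.

33.6%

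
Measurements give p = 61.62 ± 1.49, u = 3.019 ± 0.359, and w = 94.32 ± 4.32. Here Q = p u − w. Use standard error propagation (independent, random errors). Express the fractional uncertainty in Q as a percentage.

Let h = p·u = 186.0. δh/h = √((1·δp/p)² + (1·δu/u)²) = √(0.000585 + 0.0141) = 0.121, so δh = 22.6.
Q = h − w: δQ = √(δh² + δw²) = √(510 + 18.7) = 23.0
Q = 91.71, so δQ/Q = 23.0/91.71 = 0.251.

25.1%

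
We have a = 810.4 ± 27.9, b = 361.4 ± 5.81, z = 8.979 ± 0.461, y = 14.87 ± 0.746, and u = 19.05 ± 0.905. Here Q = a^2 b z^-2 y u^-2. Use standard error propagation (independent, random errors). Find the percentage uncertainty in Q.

16.5%

Products/powers → add relative errors in quadrature, weighted by exponent:
  (2·δa/a)² = (2×0.0344)² = 0.00474;  (1·δb/b)² = (1×0.0161)² = 0.000258;  (-2·δz/z)² = (-2×0.0513)² = 0.0105;  (1·δy/y)² = (1×0.0502)² = 0.00252;  (-2·δu/u)² = (-2×0.0475)² = 0.00903
δQ/Q = √(0.0271) = 0.165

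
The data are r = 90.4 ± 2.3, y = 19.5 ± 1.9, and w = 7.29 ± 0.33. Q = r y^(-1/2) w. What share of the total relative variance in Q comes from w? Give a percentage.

(δQ/Q)² = (1·δr/r)² + (−½·δy/y)² + (1·δw/w)²
  r term: (1×0.0254)² = 0.000647
  y term: (-0.5×0.0974)² = 0.00237
  w term: (1×0.0453)² = 0.00205
Total = 0.00507. Share from w = 0.00205/0.00507 = 0.404.

40.4%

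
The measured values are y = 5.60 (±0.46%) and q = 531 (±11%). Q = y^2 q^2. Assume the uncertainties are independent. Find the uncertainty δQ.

1.95e+06

Q is a product of powers, so relative uncertainties combine in quadrature:
  (2·δy/y)² = (2×0.00460)² = 8.46e-05;  (2·δq/q)² = (2×0.110)² = 0.0484
δQ/Q = √(0.0485) = 0.220
Q = 8.84e+06, so δQ = 0.220 × 8.84e+06 = 1.95e+06.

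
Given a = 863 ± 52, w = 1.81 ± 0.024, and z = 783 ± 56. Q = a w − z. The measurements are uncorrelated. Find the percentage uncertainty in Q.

Let p = a·w = 1560. δp/p = √((1·δa/a)² + (1·δw/w)²) = √(0.00363 + 0.000176) = 0.0617, so δp = 96.4.
Q = p − z: δQ = √(δp² + δz²) = √(9290 + 3140) = 111
Q = 779, so δQ/Q = 111/779 = 0.143.

14.3%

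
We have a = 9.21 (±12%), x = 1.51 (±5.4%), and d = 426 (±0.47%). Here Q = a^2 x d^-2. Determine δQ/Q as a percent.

24.6%

Q is a product of powers, so relative uncertainties combine in quadrature:
  (2·δa/a)² = (2×0.120)² = 0.0576;  (1·δx/x)² = (1×0.0540)² = 0.00292;  (-2·δd/d)² = (-2×0.00470)² = 8.84e-05
δQ/Q = √(0.0606) = 0.246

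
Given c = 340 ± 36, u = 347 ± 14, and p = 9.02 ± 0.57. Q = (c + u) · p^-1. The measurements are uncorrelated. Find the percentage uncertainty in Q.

Let w = c + u = 687. δw = √(δc² + δu²) = √(1300 + 196) = 38.6, so δw/w = 0.0562.
Q is then a monomial in w, p:
δQ/Q = √((δw/w)² + (-1·δp/p)²) = √(0.00316 + 0.00399) = 0.0846

8.46%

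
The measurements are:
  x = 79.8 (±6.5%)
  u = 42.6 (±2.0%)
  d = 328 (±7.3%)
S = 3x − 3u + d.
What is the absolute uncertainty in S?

For a sum/difference, combine absolute errors in quadrature:
  (3·δx)² = 242;  (3·δu)² = 6.53;  (δd)² = 573
δS = √(822) = 28.7

28.7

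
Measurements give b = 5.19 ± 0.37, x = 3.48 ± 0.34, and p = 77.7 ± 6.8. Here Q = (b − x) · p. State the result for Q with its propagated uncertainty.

Let u = b − x = 1.71. δu = √(δb² + δx²) = √(0.137 + 0.116) = 0.502, so δu/u = 0.294.
Q is then a monomial in u, p:
δQ/Q = √((δu/u)² + (1·δp/p)²) = √(0.0864 + 0.00766) = 0.307
Q = 133, so δQ = 0.307 × 133 = 40.7.

133 ± 40.7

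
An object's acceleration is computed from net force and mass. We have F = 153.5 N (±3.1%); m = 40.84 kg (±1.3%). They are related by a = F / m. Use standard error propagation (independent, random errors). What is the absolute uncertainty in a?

0.126 m/s^2

Since a is a product/quotient, work with relative uncertainties:
  (1·δF/F)² = (1×0.0310)² = 0.000961;  (-1·δm/m)² = (-1×0.0130)² = 0.000169
δa/a = √(0.00113) = 0.0336
a = 3.759 m/s^2, so δa = 0.0336 × 3.759 = 0.126 m/s^2.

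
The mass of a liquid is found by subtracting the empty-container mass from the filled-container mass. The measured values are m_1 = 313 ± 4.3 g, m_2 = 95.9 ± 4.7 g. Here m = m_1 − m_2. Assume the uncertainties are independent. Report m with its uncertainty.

217 ± 6.37 g

Absolute uncertainties add in quadrature for a linear combination:
  (δm_1)² = 18.5;  (δm_2)² = 22.1
δm = √(40.6) = 6.37 g
m = 217 g.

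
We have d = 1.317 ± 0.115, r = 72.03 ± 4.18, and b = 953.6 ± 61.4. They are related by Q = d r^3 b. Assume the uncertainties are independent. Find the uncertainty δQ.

9.63e+07

Relative error in a monomial: (δQ/Q)² = Σ (nᵢ · δxᵢ/xᵢ)².
  (1·δd/d)² = (1×0.0873)² = 0.00762;  (3·δr/r)² = (3×0.0580)² = 0.0303;  (1·δb/b)² = (1×0.0644)² = 0.00415
δQ/Q = √(0.0421) = 0.205
Q = 4.693e+08, so δQ = 0.205 × 4.693e+08 = 9.63e+07.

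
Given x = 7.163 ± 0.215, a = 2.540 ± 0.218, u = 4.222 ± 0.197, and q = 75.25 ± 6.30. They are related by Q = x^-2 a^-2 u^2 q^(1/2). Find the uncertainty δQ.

Products/powers → add relative errors in quadrature, weighted by exponent:
  (-2·δx/x)² = (-2×0.0300)² = 0.00360;  (-2·δa/a)² = (-2×0.0858)² = 0.0295;  (2·δu/u)² = (2×0.0467)² = 0.00871;  (½·δq/q)² = (0.5×0.0837)² = 0.00175
δQ/Q = √(0.0435) = 0.209
Q = 0.4671, so δQ = 0.209 × 0.4671 = 0.0975.

0.0975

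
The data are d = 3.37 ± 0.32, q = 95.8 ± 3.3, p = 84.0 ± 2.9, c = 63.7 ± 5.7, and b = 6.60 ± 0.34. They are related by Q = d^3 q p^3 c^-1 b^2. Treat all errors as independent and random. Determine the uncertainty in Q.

4.97e+08

Relative error in a monomial: (δQ/Q)² = Σ (nᵢ · δxᵢ/xᵢ)².
  (3·δd/d)² = (3×0.0950)² = 0.0811;  (1·δq/q)² = (1×0.0344)² = 0.00119;  (3·δp/p)² = (3×0.0345)² = 0.0107;  (-1·δc/c)² = (-1×0.0895)² = 0.00801;  (2·δb/b)² = (2×0.0515)² = 0.0106
δQ/Q = √(0.112) = 0.334
Q = 1.49e+09, so δQ = 0.334 × 1.49e+09 = 4.97e+08.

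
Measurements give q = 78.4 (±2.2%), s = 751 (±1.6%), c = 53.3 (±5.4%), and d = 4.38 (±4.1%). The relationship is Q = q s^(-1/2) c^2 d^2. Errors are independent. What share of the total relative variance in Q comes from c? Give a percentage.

(δQ/Q)² = (1·δq/q)² + (−½·δs/s)² + (2·δc/c)² + (2·δd/d)²
  q term: (1×0.0220)² = 0.000484
  s term: (-0.5×0.0160)² = 6.4e-05
  c term: (2×0.0540)² = 0.0117
  d term: (2×0.0410)² = 0.00672
Total = 0.0189. Share from c = 0.0117/0.0189 = 0.616.

61.6%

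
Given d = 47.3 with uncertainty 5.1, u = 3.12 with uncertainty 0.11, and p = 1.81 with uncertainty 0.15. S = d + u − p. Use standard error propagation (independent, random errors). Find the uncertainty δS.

S is a linear combination, so absolute uncertainties add in quadrature:
  (δd)² = 26.0;  (δu)² = 0.0121;  (δp)² = 0.0225
δS = √(26.0) = 5.10

5.10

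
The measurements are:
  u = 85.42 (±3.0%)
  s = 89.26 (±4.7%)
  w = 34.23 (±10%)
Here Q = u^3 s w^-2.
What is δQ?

10600

Relative error in a monomial: (δQ/Q)² = Σ (nᵢ · δxᵢ/xᵢ)².
  (3·δu/u)² = (3×0.0300)² = 0.00810;  (1·δs/s)² = (1×0.0470)² = 0.00221;  (-2·δw/w)² = (-2×0.100)² = 0.0400
δQ/Q = √(0.0503) = 0.224
Q = 47480, so δQ = 0.224 × 47480 = 10600.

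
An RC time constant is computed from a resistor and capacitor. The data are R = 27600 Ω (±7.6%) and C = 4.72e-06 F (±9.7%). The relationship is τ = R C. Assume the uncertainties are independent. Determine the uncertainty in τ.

For a monomial τ ∝ R, C, fractional errors add in quadrature:
  (1·δR/R)² = (1×0.0760)² = 0.00578;  (1·δC/C)² = (1×0.0970)² = 0.00941
δτ/τ = √(0.0152) = 0.123
τ = 0.130 s, so δτ = 0.123 × 0.130 = 0.0161 s.

0.0161 s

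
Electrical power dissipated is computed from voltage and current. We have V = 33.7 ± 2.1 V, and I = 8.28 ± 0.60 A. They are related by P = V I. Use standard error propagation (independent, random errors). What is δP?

Since P is a product/quotient, work with relative uncertainties:
  (1·δV/V)² = (1×0.0623)² = 0.00388;  (1·δI/I)² = (1×0.0725)² = 0.00525
δP/P = √(0.00913) = 0.0956
P = 279 W, so δP = 0.0956 × 279 = 26.7 W.

26.7 W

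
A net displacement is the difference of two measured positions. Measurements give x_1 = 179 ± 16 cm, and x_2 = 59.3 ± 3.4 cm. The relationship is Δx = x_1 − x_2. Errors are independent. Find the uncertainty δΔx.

16.4 cm

Each term contributes (cᵢ δxᵢ)² to (δΔx)²:
  (δx_1)² = 256;  (δx_2)² = 11.6
δΔx = √(268) = 16.4 cm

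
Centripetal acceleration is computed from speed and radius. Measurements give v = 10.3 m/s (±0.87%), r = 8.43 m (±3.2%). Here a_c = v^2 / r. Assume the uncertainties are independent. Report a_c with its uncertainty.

12.6 ± 0.458 m/s^2

a_c is a product of powers, so relative uncertainties combine in quadrature:
  (2·δv/v)² = (2×0.00870)² = 0.000303;  (-1·δr/r)² = (-1×0.0320)² = 0.00102
δa_c/a_c = √(0.00133) = 0.0364
a_c = 12.6 m/s^2, so δa_c = 0.0364 × 12.6 = 0.458 m/s^2.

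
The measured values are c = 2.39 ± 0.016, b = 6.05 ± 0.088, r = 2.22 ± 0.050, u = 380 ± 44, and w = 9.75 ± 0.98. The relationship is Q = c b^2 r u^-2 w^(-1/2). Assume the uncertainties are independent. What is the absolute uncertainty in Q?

0.000103

Each factor contributes (exponent × relative error)² to (δQ/Q)²:
  (1·δc/c)² = (1×0.00669)² = 4.48e-05;  (2·δb/b)² = (2×0.0145)² = 0.000846;  (1·δr/r)² = (1×0.0225)² = 0.000507;  (-2·δu/u)² = (-2×0.116)² = 0.0536;  (−½·δw/w)² = (-0.5×0.101)² = 0.00253
δQ/Q = √(0.0576) = 0.240
Q = 0.000431, so δQ = 0.240 × 0.000431 = 0.000103.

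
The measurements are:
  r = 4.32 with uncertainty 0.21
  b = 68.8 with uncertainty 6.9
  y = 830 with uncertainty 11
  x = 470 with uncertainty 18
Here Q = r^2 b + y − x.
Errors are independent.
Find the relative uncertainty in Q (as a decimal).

Let p = r^2·b = 1280. δp/p = √((2·δr/r)² + (1·δb/b)²) = √(0.00945 + 0.0101) = 0.140, so δp = 179.
Q = p + y − x: δQ = √(δp² + δy² + δx²) = √(32200 + 121 + 324) = 181
Q = 1640, so δQ/Q = 181/1640 = 0.110.

0.110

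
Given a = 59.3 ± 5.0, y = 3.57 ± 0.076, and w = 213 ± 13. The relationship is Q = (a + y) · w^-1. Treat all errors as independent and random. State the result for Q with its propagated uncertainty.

Let u = a + y = 62.9. δu = √(δa² + δy²) = √(25.0 + 0.00578) = 5.00, so δu/u = 0.0795.
Q is then a monomial in u, w:
δQ/Q = √((δu/u)² + (-1·δw/w)²) = √(0.00633 + 0.00373) = 0.100
Q = 0.295, so δQ = 0.100 × 0.295 = 0.0296.

0.295 ± 0.0296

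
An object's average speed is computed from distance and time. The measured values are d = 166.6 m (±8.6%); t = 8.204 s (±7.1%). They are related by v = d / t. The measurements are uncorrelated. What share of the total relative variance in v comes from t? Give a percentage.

40.5%

(δv/v)² = (1·δd/d)² + (-1·δt/t)²
  d term: (1×0.0860)² = 0.00740
  t term: (-1×0.0710)² = 0.00504
Total = 0.0124. Share from t = 0.00504/0.0124 = 0.405.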